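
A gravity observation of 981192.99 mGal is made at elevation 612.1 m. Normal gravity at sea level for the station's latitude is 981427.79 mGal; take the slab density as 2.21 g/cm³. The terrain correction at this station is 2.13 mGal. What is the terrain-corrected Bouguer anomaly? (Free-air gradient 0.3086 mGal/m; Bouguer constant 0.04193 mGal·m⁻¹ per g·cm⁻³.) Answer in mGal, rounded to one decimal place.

Free-air correction = 0.3086 × 612.1 = 188.89 mGal
Free-air anomaly = 981192.99 − 981427.79 + (188.89) = -45.91 mGal
Bouguer slab correction = 0.04193 × 2.21 × 612.1 = 56.72 mGal
Simple Bouguer anomaly = -45.91 − (56.72) = -102.63 mGal
Complete Bouguer anomaly = -102.63 + 2.13 = -100.50 mGal

-100.5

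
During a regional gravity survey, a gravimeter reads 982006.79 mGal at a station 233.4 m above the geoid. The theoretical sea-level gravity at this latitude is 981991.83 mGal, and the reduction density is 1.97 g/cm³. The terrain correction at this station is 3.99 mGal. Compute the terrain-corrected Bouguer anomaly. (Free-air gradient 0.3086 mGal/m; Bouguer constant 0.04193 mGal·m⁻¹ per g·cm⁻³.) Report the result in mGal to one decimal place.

Free-air correction = 0.3086 × 233.4 = 72.03 mGal
Free-air anomaly = 982006.79 − 981991.83 + (72.03) = 86.99 mGal
Bouguer slab correction = 0.04193 × 1.97 × 233.4 = 19.28 mGal
Simple Bouguer anomaly = 86.99 − (19.28) = 67.71 mGal
Complete Bouguer anomaly = 67.71 + 3.99 = 71.70 mGal

71.7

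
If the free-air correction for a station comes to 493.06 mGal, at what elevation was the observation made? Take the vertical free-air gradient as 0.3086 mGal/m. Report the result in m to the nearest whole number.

1598

h = 493.06 / 0.3086 = 1597.73 m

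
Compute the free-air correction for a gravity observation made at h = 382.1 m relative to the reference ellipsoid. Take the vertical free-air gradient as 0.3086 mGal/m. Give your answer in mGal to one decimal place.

Free-air correction = 0.3086 × 382.1 = 117.9 mGal

117.9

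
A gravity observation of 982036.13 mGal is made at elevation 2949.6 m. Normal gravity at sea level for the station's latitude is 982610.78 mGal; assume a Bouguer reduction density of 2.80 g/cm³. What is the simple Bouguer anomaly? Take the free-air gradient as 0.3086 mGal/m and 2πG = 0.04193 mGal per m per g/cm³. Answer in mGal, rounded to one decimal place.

Free-air correction = 0.3086 × 2949.6 = 910.25 mGal
Free-air anomaly = 982036.13 − 982610.78 + (910.25) = 335.60 mGal
Bouguer slab correction = 0.04193 × 2.80 × 2949.6 = 346.29 mGal
Simple Bouguer anomaly = 335.60 − (346.29) = -10.69 mGal

-10.7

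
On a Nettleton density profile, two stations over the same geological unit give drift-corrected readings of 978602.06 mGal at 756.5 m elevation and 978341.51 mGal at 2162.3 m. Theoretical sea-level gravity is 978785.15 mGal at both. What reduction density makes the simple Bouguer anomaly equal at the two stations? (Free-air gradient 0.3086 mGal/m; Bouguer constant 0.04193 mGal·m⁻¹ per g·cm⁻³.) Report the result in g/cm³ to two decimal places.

2.94

Δg_obs = 978341.51 − 978602.06 = -260.55 mGal over Δh = 2162.3 − 756.5 = 1405.8 m
Equal Bouguer anomalies ⇒ Δg_obs + (0.3086 − 0.04193ρ)·Δh = 0
0.3086 − 0.04193ρ = −Δg_obs/Δh = 0.18534
ρ = (0.3086 − 0.18534) / 0.04193 = 2.94 g/cm³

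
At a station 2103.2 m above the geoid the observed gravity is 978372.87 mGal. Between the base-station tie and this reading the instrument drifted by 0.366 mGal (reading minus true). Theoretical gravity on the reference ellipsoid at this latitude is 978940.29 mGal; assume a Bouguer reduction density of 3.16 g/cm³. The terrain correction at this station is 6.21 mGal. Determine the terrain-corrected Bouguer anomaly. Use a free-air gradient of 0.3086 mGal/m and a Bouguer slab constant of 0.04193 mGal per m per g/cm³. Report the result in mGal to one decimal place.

Drift-corrected reading = 978372.87 − (0.366) = 978372.504 mGal
Free-air correction = 0.3086 × 2103.2 = 649.05 mGal
Free-air anomaly = 978372.504 − 978940.29 + (649.05) = 81.264 mGal
Bouguer slab correction = 0.04193 × 3.16 × 2103.2 = 278.67 mGal
Simple Bouguer anomaly = 81.264 − (278.67) = -197.406 mGal
Complete Bouguer anomaly = -197.406 + 6.21 = -191.196 mGal

-191.2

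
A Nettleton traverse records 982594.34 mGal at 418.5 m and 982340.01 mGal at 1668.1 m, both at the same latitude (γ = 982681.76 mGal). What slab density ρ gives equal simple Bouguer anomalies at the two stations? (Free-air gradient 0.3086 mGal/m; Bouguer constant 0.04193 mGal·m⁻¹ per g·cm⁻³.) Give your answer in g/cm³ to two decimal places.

2.51

Δg_obs = 982340.01 − 982594.34 = -254.33 mGal over Δh = 1668.1 − 418.5 = 1249.6 m
Equal Bouguer anomalies ⇒ Δg_obs + (0.3086 − 0.04193ρ)·Δh = 0
0.3086 − 0.04193ρ = −Δg_obs/Δh = 0.20353
ρ = (0.3086 − 0.20353) / 0.04193 = 2.51 g/cm³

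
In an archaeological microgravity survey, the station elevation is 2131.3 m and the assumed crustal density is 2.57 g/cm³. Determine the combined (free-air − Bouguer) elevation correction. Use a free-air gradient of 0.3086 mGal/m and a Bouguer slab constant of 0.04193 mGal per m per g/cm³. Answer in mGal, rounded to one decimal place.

428.1

Combined gradient = 0.3086 − 0.04193 × 2.57 = 0.2008399 mGal/m
Combined elevation correction = 0.2008399 × 2131.3 = 428.1 mGal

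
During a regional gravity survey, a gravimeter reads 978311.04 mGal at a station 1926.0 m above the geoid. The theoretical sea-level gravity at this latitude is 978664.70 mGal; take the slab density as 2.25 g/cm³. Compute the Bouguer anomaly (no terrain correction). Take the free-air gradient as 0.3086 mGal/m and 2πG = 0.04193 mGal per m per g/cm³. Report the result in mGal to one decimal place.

59.0

Free-air correction = 0.3086 × 1926.0 = 594.36 mGal
Free-air anomaly = 978311.04 − 978664.70 + (594.36) = 240.70 mGal
Bouguer slab correction = 0.04193 × 2.25 × 1926.0 = 181.70 mGal
Simple Bouguer anomaly = 240.70 − (181.70) = 59.00 mGal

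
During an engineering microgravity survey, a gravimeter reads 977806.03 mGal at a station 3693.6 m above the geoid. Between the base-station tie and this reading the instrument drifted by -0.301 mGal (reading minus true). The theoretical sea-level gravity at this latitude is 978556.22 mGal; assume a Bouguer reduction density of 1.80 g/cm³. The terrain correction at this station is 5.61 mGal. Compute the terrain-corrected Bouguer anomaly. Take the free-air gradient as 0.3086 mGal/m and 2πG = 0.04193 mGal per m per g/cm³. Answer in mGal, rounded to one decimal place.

116.8

Drift-corrected reading = 977806.03 − (-0.301) = 977806.331 mGal
Free-air correction = 0.3086 × 3693.6 = 1139.84 mGal
Free-air anomaly = 977806.331 − 978556.22 + (1139.84) = 389.951 mGal
Bouguer slab correction = 0.04193 × 1.80 × 3693.6 = 278.77 mGal
Simple Bouguer anomaly = 389.951 − (278.77) = 111.181 mGal
Complete Bouguer anomaly = 111.181 + 5.61 = 116.791 mGal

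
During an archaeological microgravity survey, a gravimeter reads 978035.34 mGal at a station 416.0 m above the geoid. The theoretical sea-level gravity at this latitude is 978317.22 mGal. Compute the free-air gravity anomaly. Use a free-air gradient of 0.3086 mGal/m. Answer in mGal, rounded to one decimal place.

-153.5

Free-air correction = 0.3086 × 416.0 = 128.38 mGal
Free-air anomaly = 978035.34 − 978317.22 + (128.38) = -153.50 mGal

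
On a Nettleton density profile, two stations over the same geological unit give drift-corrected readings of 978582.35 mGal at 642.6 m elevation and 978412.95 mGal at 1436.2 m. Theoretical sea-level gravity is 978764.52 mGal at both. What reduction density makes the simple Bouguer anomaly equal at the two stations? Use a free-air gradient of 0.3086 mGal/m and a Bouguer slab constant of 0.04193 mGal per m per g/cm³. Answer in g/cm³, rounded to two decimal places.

Δg_obs = 978412.95 − 978582.35 = -169.40 mGal over Δh = 1436.2 − 642.6 = 793.6 m
Equal Bouguer anomalies ⇒ Δg_obs + (0.3086 − 0.04193ρ)·Δh = 0
0.3086 − 0.04193ρ = −Δg_obs/Δh = 0.21346
ρ = (0.3086 − 0.21346) / 0.04193 = 2.27 g/cm³

2.27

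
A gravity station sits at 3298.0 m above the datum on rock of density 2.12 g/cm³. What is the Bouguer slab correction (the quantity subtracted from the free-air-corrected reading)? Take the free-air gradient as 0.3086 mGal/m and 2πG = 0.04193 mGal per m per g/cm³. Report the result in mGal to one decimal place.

293.2

Bouguer slab correction = 0.04193 × 2.12 × 3298.0 = 293.2 mGal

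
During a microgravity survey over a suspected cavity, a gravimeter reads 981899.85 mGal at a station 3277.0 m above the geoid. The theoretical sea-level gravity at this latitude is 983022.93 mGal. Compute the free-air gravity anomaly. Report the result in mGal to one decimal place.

Free-air correction = 0.3086 × 3277.0 = 1011.28 mGal
Free-air anomaly = 981899.85 − 983022.93 + (1011.28) = -111.80 mGal

-111.8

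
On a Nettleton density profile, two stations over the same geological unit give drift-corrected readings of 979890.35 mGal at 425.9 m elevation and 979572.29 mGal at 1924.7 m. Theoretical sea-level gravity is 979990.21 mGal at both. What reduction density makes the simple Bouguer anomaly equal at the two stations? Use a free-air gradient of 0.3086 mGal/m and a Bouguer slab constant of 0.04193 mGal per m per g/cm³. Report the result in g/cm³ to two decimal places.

2.30

Δg_obs = 979572.29 − 979890.35 = -318.06 mGal over Δh = 1924.7 − 425.9 = 1498.8 m
Equal Bouguer anomalies ⇒ Δg_obs + (0.3086 − 0.04193ρ)·Δh = 0
0.3086 − 0.04193ρ = −Δg_obs/Δh = 0.21221
ρ = (0.3086 − 0.21221) / 0.04193 = 2.30 g/cm³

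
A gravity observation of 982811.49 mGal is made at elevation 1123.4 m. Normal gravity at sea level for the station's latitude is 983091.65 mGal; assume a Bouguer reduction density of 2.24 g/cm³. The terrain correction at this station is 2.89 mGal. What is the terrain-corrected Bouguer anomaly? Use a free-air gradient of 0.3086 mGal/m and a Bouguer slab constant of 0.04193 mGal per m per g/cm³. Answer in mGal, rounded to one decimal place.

Free-air correction = 0.3086 × 1123.4 = 346.68 mGal
Free-air anomaly = 982811.49 − 983091.65 + (346.68) = 66.52 mGal
Bouguer slab correction = 0.04193 × 2.24 × 1123.4 = 105.51 mGal
Simple Bouguer anomaly = 66.52 − (105.51) = -38.99 mGal
Complete Bouguer anomaly = -38.99 + 2.89 = -36.10 mGal

-36.1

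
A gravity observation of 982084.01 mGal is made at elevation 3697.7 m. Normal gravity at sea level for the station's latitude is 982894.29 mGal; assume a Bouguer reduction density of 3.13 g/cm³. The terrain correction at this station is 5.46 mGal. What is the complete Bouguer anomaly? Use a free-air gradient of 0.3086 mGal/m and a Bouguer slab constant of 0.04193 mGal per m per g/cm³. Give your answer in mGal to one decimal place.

-149.0

Free-air correction = 0.3086 × 3697.7 = 1141.11 mGal
Free-air anomaly = 982084.01 − 982894.29 + (1141.11) = 330.83 mGal
Bouguer slab correction = 0.04193 × 3.13 × 3697.7 = 485.29 mGal
Simple Bouguer anomaly = 330.83 − (485.29) = -154.46 mGal
Complete Bouguer anomaly = -154.46 + 5.46 = -149.00 mGal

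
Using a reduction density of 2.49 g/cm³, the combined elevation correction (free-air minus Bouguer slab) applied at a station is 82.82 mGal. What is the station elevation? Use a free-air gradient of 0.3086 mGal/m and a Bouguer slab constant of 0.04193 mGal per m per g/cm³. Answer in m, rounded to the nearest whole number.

Combined gradient = 0.3086 − 0.04193 × 2.49 = 0.2041943 mGal/m
h = 82.82 / 0.2041943 = 405.59 m

406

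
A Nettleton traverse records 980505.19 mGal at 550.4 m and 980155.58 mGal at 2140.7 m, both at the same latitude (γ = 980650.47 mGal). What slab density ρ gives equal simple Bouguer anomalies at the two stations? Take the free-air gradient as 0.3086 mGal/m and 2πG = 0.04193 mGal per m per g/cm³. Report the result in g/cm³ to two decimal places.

Δg_obs = 980155.58 − 980505.19 = -349.61 mGal over Δh = 2140.7 − 550.4 = 1590.3 m
Equal Bouguer anomalies ⇒ Δg_obs + (0.3086 − 0.04193ρ)·Δh = 0
0.3086 − 0.04193ρ = −Δg_obs/Δh = 0.21984
ρ = (0.3086 − 0.21984) / 0.04193 = 2.12 g/cm³

2.12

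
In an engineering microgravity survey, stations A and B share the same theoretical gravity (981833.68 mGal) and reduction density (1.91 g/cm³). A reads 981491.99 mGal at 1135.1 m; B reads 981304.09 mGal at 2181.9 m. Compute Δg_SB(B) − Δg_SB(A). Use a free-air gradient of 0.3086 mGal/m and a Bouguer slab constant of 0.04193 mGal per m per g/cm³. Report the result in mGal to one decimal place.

51.3

Δg_SB(A) = 981491.99 − 981833.68 + 0.3086×1135.1 − 0.04193×1.91×1135.1 = -82.30 mGal
Δg_SB(B) = 981304.09 − 981833.68 + 0.3086×2181.9 − 0.04193×1.91×2181.9 = -31.00 mGal
Difference = -31.00 − (-82.30) = 51.30 mGal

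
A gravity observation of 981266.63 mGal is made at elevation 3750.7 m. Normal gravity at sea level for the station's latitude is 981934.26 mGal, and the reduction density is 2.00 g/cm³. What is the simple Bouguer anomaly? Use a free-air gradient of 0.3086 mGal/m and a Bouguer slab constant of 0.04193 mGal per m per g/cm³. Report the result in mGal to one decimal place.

175.3

Free-air correction = 0.3086 × 3750.7 = 1157.47 mGal
Free-air anomaly = 981266.63 − 981934.26 + (1157.47) = 489.84 mGal
Bouguer slab correction = 0.04193 × 2.00 × 3750.7 = 314.53 mGal
Simple Bouguer anomaly = 489.84 − (314.53) = 175.31 mGal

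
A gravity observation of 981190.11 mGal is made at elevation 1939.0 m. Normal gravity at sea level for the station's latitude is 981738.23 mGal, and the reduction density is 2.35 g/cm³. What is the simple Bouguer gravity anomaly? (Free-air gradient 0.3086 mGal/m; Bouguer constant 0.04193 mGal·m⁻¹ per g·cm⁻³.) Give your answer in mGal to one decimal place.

Free-air correction = 0.3086 × 1939.0 = 598.38 mGal
Free-air anomaly = 981190.11 − 981738.23 + (598.38) = 50.26 mGal
Bouguer slab correction = 0.04193 × 2.35 × 1939.0 = 191.06 mGal
Simple Bouguer anomaly = 50.26 − (191.06) = -140.80 mGal

-140.8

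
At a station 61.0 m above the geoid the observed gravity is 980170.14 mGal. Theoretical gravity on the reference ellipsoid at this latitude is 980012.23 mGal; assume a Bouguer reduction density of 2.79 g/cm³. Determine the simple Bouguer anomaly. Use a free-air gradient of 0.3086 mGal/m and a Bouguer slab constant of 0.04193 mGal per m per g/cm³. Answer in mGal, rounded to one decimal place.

Free-air correction = 0.3086 × 61.0 = 18.82 mGal
Free-air anomaly = 980170.14 − 980012.23 + (18.82) = 176.73 mGal
Bouguer slab correction = 0.04193 × 2.79 × 61.0 = 7.14 mGal
Simple Bouguer anomaly = 176.73 − (7.14) = 169.59 mGal

169.6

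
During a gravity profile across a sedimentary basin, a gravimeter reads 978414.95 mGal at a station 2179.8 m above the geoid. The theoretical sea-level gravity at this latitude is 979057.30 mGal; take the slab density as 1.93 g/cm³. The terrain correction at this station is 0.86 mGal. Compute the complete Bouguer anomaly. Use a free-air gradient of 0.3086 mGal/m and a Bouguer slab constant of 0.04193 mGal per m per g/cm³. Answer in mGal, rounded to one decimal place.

-145.2

Free-air correction = 0.3086 × 2179.8 = 672.69 mGal
Free-air anomaly = 978414.95 − 979057.30 + (672.69) = 30.34 mGal
Bouguer slab correction = 0.04193 × 1.93 × 2179.8 = 176.40 mGal
Simple Bouguer anomaly = 30.34 − (176.40) = -146.06 mGal
Complete Bouguer anomaly = -146.06 + 0.86 = -145.20 mGal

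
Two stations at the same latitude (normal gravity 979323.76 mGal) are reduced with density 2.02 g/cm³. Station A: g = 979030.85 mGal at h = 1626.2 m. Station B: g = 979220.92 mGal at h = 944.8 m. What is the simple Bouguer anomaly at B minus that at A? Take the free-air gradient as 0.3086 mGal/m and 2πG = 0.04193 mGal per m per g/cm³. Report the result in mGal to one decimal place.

37.5

Δg_SB(A) = 979030.85 − 979323.76 + 0.3086×1626.2 − 0.04193×2.02×1626.2 = 71.20 mGal
Δg_SB(B) = 979220.92 − 979323.76 + 0.3086×944.8 − 0.04193×2.02×944.8 = 108.70 mGal
Difference = 108.70 − (71.20) = 37.50 mGal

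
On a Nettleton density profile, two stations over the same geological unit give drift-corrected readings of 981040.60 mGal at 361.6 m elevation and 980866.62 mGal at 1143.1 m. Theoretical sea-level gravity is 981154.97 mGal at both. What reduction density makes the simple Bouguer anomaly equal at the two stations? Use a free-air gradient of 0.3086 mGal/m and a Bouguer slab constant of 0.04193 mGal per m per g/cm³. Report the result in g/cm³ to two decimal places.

Δg_obs = 980866.62 − 981040.60 = -173.98 mGal over Δh = 1143.1 − 361.6 = 781.5 m
Equal Bouguer anomalies ⇒ Δg_obs + (0.3086 − 0.04193ρ)·Δh = 0
0.3086 − 0.04193ρ = −Δg_obs/Δh = 0.22262
ρ = (0.3086 − 0.22262) / 0.04193 = 2.05 g/cm³

2.05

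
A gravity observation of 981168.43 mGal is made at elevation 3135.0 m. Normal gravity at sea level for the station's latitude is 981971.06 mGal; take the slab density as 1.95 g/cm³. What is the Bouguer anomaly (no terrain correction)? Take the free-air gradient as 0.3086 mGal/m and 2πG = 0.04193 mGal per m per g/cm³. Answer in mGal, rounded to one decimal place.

-91.5

Free-air correction = 0.3086 × 3135.0 = 967.46 mGal
Free-air anomaly = 981168.43 − 981971.06 + (967.46) = 164.83 mGal
Bouguer slab correction = 0.04193 × 1.95 × 3135.0 = 256.33 mGal
Simple Bouguer anomaly = 164.83 − (256.33) = -91.50 mGal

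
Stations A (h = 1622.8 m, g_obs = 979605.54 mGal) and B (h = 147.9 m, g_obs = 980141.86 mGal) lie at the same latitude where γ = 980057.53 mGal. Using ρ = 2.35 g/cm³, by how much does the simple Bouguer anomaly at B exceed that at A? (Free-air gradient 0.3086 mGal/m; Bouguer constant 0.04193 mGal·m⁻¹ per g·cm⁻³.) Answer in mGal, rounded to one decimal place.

226.5

Δg_SB(A) = 979605.54 − 980057.53 + 0.3086×1622.8 − 0.04193×2.35×1622.8 = -111.10 mGal
Δg_SB(B) = 980141.86 − 980057.53 + 0.3086×147.9 − 0.04193×2.35×147.9 = 115.40 mGal
Difference = 115.40 − (-111.10) = 226.50 mGal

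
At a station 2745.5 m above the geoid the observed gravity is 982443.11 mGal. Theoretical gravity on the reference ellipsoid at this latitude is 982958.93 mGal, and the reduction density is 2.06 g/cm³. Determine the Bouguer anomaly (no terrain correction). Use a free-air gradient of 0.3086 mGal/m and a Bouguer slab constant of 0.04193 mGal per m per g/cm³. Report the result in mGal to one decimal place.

94.3

Free-air correction = 0.3086 × 2745.5 = 847.26 mGal
Free-air anomaly = 982443.11 − 982958.93 + (847.26) = 331.44 mGal
Bouguer slab correction = 0.04193 × 2.06 × 2745.5 = 237.14 mGal
Simple Bouguer anomaly = 331.44 − (237.14) = 94.30 mGal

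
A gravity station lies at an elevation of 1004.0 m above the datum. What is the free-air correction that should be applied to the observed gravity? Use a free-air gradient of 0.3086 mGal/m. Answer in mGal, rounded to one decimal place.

309.8

Free-air correction = 0.3086 × 1004.0 = 309.8 mGal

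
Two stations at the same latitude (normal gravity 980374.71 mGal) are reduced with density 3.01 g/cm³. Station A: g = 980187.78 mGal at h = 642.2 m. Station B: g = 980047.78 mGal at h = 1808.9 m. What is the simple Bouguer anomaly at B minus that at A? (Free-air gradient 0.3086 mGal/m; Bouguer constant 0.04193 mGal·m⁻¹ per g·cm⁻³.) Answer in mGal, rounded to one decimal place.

Δg_SB(A) = 980187.78 − 980374.71 + 0.3086×642.2 − 0.04193×3.01×642.2 = -69.80 mGal
Δg_SB(B) = 980047.78 − 980374.71 + 0.3086×1808.9 − 0.04193×3.01×1808.9 = 3.00 mGal
Difference = 3.00 − (-69.80) = 72.80 mGal

72.8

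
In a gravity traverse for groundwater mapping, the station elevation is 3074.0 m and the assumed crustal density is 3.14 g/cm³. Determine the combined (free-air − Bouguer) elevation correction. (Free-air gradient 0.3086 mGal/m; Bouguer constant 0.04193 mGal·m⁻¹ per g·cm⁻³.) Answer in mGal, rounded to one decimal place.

543.9

Combined gradient = 0.3086 − 0.04193 × 3.14 = 0.1769398 mGal/m
Combined elevation correction = 0.1769398 × 3074.0 = 543.9 mGal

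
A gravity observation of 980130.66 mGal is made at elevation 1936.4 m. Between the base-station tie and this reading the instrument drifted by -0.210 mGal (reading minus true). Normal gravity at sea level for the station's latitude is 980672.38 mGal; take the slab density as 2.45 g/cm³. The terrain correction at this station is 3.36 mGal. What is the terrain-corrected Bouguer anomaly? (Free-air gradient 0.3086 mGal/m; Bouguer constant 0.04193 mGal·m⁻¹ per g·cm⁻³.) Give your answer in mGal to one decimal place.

-139.5

Drift-corrected reading = 980130.66 − (-0.210) = 980130.870 mGal
Free-air correction = 0.3086 × 1936.4 = 597.57 mGal
Free-air anomaly = 980130.870 − 980672.38 + (597.57) = 56.060 mGal
Bouguer slab correction = 0.04193 × 2.45 × 1936.4 = 198.92 mGal
Simple Bouguer anomaly = 56.060 − (198.92) = -142.860 mGal
Complete Bouguer anomaly = -142.860 + 3.36 = -139.500 mGal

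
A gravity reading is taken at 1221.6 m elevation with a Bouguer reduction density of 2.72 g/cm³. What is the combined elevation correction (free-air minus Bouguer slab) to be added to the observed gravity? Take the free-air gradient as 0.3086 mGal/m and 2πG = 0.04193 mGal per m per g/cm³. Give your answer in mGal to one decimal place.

237.7

Combined gradient = 0.3086 − 0.04193 × 2.72 = 0.1945504 mGal/m
Combined elevation correction = 0.1945504 × 1221.6 = 237.7 mGal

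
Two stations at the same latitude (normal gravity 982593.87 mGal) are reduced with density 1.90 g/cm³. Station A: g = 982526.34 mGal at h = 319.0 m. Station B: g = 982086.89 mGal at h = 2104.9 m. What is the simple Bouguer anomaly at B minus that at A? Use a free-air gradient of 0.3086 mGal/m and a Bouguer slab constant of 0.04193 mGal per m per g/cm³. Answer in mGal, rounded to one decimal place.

Δg_SB(A) = 982526.34 − 982593.87 + 0.3086×319.0 − 0.04193×1.90×319.0 = 5.50 mGal
Δg_SB(B) = 982086.89 − 982593.87 + 0.3086×2104.9 − 0.04193×1.90×2104.9 = -25.10 mGal
Difference = -25.10 − (5.50) = -30.60 mGal

-30.6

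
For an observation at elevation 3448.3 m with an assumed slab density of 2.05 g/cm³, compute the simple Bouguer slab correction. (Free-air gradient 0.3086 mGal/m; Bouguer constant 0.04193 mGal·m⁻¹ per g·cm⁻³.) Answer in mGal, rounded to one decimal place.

Bouguer slab correction = 0.04193 × 2.05 × 3448.3 = 296.4 mGal

296.4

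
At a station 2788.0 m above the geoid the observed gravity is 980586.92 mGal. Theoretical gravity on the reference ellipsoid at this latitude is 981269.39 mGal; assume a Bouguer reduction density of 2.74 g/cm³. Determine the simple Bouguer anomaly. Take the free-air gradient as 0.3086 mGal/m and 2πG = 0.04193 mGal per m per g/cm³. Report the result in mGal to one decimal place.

Free-air correction = 0.3086 × 2788.0 = 860.38 mGal
Free-air anomaly = 980586.92 − 981269.39 + (860.38) = 177.91 mGal
Bouguer slab correction = 0.04193 × 2.74 × 2788.0 = 320.31 mGal
Simple Bouguer anomaly = 177.91 − (320.31) = -142.40 mGal

-142.4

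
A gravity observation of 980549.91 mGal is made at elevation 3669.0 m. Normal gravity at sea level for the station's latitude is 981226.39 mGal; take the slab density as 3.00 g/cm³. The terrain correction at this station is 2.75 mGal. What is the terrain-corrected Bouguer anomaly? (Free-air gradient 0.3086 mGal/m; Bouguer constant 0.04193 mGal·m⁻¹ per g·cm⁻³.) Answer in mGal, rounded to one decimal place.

-3.0

Free-air correction = 0.3086 × 3669.0 = 1132.25 mGal
Free-air anomaly = 980549.91 − 981226.39 + (1132.25) = 455.77 mGal
Bouguer slab correction = 0.04193 × 3.00 × 3669.0 = 461.52 mGal
Simple Bouguer anomaly = 455.77 − (461.52) = -5.75 mGal
Complete Bouguer anomaly = -5.75 + 2.75 = -3.00 mGal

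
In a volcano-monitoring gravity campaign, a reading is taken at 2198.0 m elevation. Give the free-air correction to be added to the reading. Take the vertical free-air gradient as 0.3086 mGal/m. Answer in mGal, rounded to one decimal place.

Free-air correction = 0.3086 × 2198.0 = 678.3 mGal

678.3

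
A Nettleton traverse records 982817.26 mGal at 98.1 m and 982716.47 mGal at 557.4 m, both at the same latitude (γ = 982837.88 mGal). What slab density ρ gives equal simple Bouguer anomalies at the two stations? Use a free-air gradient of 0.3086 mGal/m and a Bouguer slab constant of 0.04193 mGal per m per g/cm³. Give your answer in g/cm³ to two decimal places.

2.13

Δg_obs = 982716.47 − 982817.26 = -100.79 mGal over Δh = 557.4 − 98.1 = 459.3 m
Equal Bouguer anomalies ⇒ Δg_obs + (0.3086 − 0.04193ρ)·Δh = 0
0.3086 − 0.04193ρ = −Δg_obs/Δh = 0.21944
ρ = (0.3086 − 0.21944) / 0.04193 = 2.13 g/cm³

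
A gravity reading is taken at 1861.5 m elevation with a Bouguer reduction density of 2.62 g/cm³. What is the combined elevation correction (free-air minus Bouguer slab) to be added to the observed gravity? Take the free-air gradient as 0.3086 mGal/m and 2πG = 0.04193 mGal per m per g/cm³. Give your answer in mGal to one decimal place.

370.0

Combined gradient = 0.3086 − 0.04193 × 2.62 = 0.1987434 mGal/m
Combined elevation correction = 0.1987434 × 1861.5 = 370.0 mGal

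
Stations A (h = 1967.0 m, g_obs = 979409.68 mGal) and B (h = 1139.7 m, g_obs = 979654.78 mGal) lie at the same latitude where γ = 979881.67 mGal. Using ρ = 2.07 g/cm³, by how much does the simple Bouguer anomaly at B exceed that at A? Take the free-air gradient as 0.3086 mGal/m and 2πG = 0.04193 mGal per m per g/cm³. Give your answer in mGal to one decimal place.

Δg_SB(A) = 979409.68 − 979881.67 + 0.3086×1967.0 − 0.04193×2.07×1967.0 = -35.70 mGal
Δg_SB(B) = 979654.78 − 979881.67 + 0.3086×1139.7 − 0.04193×2.07×1139.7 = 25.90 mGal
Difference = 25.90 − (-35.70) = 61.60 mGal

61.6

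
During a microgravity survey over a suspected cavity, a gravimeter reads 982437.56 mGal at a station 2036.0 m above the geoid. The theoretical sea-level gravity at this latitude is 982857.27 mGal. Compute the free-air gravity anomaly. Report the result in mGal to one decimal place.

Free-air correction = 0.3086 × 2036.0 = 628.31 mGal
Free-air anomaly = 982437.56 − 982857.27 + (628.31) = 208.60 mGal

208.6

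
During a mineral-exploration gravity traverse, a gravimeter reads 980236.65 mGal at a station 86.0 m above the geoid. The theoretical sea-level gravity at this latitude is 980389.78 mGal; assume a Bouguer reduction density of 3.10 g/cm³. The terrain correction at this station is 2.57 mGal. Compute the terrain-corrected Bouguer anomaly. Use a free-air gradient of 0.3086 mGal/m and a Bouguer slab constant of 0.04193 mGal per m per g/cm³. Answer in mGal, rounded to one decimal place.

Free-air correction = 0.3086 × 86.0 = 26.54 mGal
Free-air anomaly = 980236.65 − 980389.78 + (26.54) = -126.59 mGal
Bouguer slab correction = 0.04193 × 3.10 × 86.0 = 11.18 mGal
Simple Bouguer anomaly = -126.59 − (11.18) = -137.77 mGal
Complete Bouguer anomaly = -137.77 + 2.57 = -135.20 mGal

-135.2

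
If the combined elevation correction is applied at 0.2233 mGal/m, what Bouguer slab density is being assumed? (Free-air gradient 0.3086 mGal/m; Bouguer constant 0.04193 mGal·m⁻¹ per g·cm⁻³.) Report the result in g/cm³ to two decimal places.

2.03

0.2233 = 0.3086 − 0.04193 × ρ
ρ = (0.3086 − 0.2233) / 0.04193 = 2.03 g/cm³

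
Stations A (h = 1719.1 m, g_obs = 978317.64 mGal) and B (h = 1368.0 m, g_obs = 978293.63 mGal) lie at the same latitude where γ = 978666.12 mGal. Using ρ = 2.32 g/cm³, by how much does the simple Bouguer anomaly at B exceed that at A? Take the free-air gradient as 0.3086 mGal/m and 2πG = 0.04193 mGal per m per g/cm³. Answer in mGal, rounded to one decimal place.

Δg_SB(A) = 978317.64 − 978666.12 + 0.3086×1719.1 − 0.04193×2.32×1719.1 = 14.80 mGal
Δg_SB(B) = 978293.63 − 978666.12 + 0.3086×1368.0 − 0.04193×2.32×1368.0 = -83.40 mGal
Difference = -83.40 − (14.80) = -98.20 mGal

-98.2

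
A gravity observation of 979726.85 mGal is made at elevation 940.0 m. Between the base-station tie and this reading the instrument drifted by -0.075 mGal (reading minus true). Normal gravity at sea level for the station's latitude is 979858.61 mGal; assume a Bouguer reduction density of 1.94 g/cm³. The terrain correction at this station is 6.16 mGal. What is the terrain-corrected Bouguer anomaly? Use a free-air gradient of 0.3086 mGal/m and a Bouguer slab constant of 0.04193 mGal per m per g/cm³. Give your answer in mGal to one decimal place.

88.1

Drift-corrected reading = 979726.85 − (-0.075) = 979726.925 mGal
Free-air correction = 0.3086 × 940.0 = 290.08 mGal
Free-air anomaly = 979726.925 − 979858.61 + (290.08) = 158.395 mGal
Bouguer slab correction = 0.04193 × 1.94 × 940.0 = 76.46 mGal
Simple Bouguer anomaly = 158.395 − (76.46) = 81.935 mGal
Complete Bouguer anomaly = 81.935 + 6.16 = 88.095 mGal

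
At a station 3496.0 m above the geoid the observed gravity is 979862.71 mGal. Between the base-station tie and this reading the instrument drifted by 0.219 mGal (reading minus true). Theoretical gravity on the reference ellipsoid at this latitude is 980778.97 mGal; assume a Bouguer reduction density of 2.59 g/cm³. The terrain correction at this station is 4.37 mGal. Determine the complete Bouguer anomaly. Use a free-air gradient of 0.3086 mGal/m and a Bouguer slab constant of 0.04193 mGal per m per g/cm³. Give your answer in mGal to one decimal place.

-212.9

Drift-corrected reading = 979862.71 − (0.219) = 979862.491 mGal
Free-air correction = 0.3086 × 3496.0 = 1078.87 mGal
Free-air anomaly = 979862.491 − 980778.97 + (1078.87) = 162.391 mGal
Bouguer slab correction = 0.04193 × 2.59 × 3496.0 = 379.66 mGal
Simple Bouguer anomaly = 162.391 − (379.66) = -217.269 mGal
Complete Bouguer anomaly = -217.269 + 4.37 = -212.899 mGal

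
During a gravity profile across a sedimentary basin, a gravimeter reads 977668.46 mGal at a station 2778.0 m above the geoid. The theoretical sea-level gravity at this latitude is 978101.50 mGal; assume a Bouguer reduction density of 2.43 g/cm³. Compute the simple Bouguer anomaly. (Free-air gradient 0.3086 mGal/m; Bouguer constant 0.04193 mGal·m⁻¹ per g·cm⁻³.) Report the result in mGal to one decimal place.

Free-air correction = 0.3086 × 2778.0 = 857.29 mGal
Free-air anomaly = 977668.46 − 978101.50 + (857.29) = 424.25 mGal
Bouguer slab correction = 0.04193 × 2.43 × 2778.0 = 283.05 mGal
Simple Bouguer anomaly = 424.25 − (283.05) = 141.20 mGal

141.2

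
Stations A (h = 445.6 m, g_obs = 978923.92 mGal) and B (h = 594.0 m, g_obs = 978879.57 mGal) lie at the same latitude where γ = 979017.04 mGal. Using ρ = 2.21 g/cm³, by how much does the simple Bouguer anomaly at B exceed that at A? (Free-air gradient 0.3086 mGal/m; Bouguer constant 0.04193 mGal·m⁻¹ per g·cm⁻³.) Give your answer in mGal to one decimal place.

-12.3

Δg_SB(A) = 978923.92 − 979017.04 + 0.3086×445.6 − 0.04193×2.21×445.6 = 3.10 mGal
Δg_SB(B) = 978879.57 − 979017.04 + 0.3086×594.0 − 0.04193×2.21×594.0 = -9.20 mGal
Difference = -9.20 − (3.10) = -12.30 mGal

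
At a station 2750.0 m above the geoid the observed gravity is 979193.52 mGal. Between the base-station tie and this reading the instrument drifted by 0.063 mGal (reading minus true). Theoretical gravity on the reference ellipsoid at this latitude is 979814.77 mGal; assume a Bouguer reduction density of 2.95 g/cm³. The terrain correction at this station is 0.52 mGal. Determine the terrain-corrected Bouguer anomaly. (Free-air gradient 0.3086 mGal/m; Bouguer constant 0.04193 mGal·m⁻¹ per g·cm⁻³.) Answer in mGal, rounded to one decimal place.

Drift-corrected reading = 979193.52 − (0.063) = 979193.457 mGal
Free-air correction = 0.3086 × 2750.0 = 848.65 mGal
Free-air anomaly = 979193.457 − 979814.77 + (848.65) = 227.337 mGal
Bouguer slab correction = 0.04193 × 2.95 × 2750.0 = 340.16 mGal
Simple Bouguer anomaly = 227.337 − (340.16) = -112.823 mGal
Complete Bouguer anomaly = -112.823 + 0.52 = -112.303 mGal

-112.3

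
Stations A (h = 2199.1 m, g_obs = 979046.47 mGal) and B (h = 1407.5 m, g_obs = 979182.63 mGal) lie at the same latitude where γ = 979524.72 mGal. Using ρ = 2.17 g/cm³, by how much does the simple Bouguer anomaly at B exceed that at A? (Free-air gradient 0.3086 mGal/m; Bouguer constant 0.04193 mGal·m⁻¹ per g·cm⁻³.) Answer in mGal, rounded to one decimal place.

Δg_SB(A) = 979046.47 − 979524.72 + 0.3086×2199.1 − 0.04193×2.17×2199.1 = 0.30 mGal
Δg_SB(B) = 979182.63 − 979524.72 + 0.3086×1407.5 − 0.04193×2.17×1407.5 = -35.80 mGal
Difference = -35.80 − (0.30) = -36.10 mGal

-36.1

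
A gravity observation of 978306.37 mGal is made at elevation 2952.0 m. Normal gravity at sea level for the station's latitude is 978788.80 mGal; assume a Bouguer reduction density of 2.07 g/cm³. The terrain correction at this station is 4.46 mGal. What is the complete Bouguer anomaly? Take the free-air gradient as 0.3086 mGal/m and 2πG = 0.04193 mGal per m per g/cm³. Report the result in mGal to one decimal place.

176.8

Free-air correction = 0.3086 × 2952.0 = 910.99 mGal
Free-air anomaly = 978306.37 − 978788.80 + (910.99) = 428.56 mGal
Bouguer slab correction = 0.04193 × 2.07 × 2952.0 = 256.22 mGal
Simple Bouguer anomaly = 428.56 − (256.22) = 172.34 mGal
Complete Bouguer anomaly = 172.34 + 4.46 = 176.80 mGal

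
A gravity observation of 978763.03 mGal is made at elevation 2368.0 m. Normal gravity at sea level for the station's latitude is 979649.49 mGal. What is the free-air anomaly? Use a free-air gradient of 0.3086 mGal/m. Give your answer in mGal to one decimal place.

Free-air correction = 0.3086 × 2368.0 = 730.76 mGal
Free-air anomaly = 978763.03 − 979649.49 + (730.76) = -155.70 mGal

-155.7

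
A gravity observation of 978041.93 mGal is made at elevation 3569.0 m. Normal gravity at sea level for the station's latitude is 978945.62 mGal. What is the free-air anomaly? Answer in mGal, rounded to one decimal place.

197.7

Free-air correction = 0.3086 × 3569.0 = 1101.39 mGal
Free-air anomaly = 978041.93 − 978945.62 + (1101.39) = 197.70 mGal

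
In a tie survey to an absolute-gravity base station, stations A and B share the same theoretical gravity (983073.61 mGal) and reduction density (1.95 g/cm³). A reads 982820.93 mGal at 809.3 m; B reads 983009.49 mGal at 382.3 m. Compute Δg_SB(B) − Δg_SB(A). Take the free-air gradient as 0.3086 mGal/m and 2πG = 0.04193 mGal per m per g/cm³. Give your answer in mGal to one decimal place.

Δg_SB(A) = 982820.93 − 983073.61 + 0.3086×809.3 − 0.04193×1.95×809.3 = -69.10 mGal
Δg_SB(B) = 983009.49 − 983073.61 + 0.3086×382.3 − 0.04193×1.95×382.3 = 22.60 mGal
Difference = 22.60 − (-69.10) = 91.70 mGal

91.7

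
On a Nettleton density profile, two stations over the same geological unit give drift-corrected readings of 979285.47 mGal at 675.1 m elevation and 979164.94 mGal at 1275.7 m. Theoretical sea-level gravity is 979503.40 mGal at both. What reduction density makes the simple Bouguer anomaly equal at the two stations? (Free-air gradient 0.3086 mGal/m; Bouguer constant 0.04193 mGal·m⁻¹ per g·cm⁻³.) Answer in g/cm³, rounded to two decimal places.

2.57

Δg_obs = 979164.94 − 979285.47 = -120.53 mGal over Δh = 1275.7 − 675.1 = 600.6 m
Equal Bouguer anomalies ⇒ Δg_obs + (0.3086 − 0.04193ρ)·Δh = 0
0.3086 − 0.04193ρ = −Δg_obs/Δh = 0.20068
ρ = (0.3086 − 0.20068) / 0.04193 = 2.57 g/cm³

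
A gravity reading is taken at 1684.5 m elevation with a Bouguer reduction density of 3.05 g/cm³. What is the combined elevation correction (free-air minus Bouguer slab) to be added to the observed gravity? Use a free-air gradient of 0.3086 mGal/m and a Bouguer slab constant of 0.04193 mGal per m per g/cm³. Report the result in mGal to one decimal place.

304.4

Combined gradient = 0.3086 − 0.04193 × 3.05 = 0.1807135 mGal/m
Combined elevation correction = 0.1807135 × 1684.5 = 304.4 mGal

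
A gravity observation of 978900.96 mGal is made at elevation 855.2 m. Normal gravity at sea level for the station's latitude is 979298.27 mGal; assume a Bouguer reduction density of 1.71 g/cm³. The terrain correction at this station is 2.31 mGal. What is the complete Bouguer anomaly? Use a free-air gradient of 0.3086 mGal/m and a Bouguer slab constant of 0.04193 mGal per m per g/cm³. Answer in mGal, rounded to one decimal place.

-192.4

Free-air correction = 0.3086 × 855.2 = 263.91 mGal
Free-air anomaly = 978900.96 − 979298.27 + (263.91) = -133.40 mGal
Bouguer slab correction = 0.04193 × 1.71 × 855.2 = 61.32 mGal
Simple Bouguer anomaly = -133.40 − (61.32) = -194.72 mGal
Complete Bouguer anomaly = -194.72 + 2.31 = -192.41 mGal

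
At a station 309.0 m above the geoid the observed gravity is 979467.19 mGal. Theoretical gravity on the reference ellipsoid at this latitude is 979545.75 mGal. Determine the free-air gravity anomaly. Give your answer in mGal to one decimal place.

16.8

Free-air correction = 0.3086 × 309.0 = 95.36 mGal
Free-air anomaly = 979467.19 − 979545.75 + (95.36) = 16.80 mGal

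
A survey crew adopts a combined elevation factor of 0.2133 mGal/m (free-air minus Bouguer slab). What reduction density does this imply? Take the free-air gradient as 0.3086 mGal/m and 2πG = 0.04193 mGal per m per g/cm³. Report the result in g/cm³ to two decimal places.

0.2133 = 0.3086 − 0.04193 × ρ
ρ = (0.3086 − 0.2133) / 0.04193 = 2.27 g/cm³

2.27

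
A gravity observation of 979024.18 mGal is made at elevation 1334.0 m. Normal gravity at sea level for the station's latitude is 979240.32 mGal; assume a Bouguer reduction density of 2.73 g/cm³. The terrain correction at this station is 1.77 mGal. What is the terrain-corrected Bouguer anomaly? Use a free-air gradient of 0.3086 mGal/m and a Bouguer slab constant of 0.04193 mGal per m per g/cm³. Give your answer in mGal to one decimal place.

Free-air correction = 0.3086 × 1334.0 = 411.67 mGal
Free-air anomaly = 979024.18 − 979240.32 + (411.67) = 195.53 mGal
Bouguer slab correction = 0.04193 × 2.73 × 1334.0 = 152.70 mGal
Simple Bouguer anomaly = 195.53 − (152.70) = 42.83 mGal
Complete Bouguer anomaly = 42.83 + 1.77 = 44.60 mGal

44.6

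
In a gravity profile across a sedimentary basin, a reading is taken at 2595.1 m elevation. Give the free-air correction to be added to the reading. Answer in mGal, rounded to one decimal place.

800.8

Free-air correction = 0.3086 × 2595.1 = 800.8 mGal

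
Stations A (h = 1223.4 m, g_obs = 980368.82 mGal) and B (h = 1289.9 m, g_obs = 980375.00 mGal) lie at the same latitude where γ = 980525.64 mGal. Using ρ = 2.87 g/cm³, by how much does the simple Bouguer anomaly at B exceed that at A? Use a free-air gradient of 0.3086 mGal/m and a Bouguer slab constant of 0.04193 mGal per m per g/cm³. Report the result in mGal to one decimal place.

18.7

Δg_SB(A) = 980368.82 − 980525.64 + 0.3086×1223.4 − 0.04193×2.87×1223.4 = 73.50 mGal
Δg_SB(B) = 980375.00 − 980525.64 + 0.3086×1289.9 − 0.04193×2.87×1289.9 = 92.20 mGal
Difference = 92.20 − (73.50) = 18.70 mGal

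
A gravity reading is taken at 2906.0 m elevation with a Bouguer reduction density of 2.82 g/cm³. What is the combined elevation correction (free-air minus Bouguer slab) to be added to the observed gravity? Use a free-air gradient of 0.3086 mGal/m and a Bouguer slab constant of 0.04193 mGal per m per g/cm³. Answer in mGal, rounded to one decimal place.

Combined gradient = 0.3086 − 0.04193 × 2.82 = 0.1903574 mGal/m
Combined elevation correction = 0.1903574 × 2906.0 = 553.2 mGal

553.2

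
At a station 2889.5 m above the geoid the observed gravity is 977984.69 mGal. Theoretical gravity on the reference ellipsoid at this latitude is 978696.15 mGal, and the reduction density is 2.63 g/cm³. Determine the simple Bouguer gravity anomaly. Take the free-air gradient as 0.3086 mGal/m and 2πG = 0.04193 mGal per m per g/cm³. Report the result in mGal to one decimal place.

Free-air correction = 0.3086 × 2889.5 = 891.70 mGal
Free-air anomaly = 977984.69 − 978696.15 + (891.70) = 180.24 mGal
Bouguer slab correction = 0.04193 × 2.63 × 2889.5 = 318.64 mGal
Simple Bouguer anomaly = 180.24 − (318.64) = -138.40 mGal

-138.4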